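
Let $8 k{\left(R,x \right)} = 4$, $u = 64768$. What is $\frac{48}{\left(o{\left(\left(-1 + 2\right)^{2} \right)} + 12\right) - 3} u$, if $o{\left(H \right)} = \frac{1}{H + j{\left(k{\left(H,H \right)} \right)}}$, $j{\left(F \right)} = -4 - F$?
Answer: $\frac{21762048}{61} \approx 3.5676 \cdot 10^{5}$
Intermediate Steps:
$k{\left(R,x \right)} = \frac{1}{2}$ ($k{\left(R,x \right)} = \frac{1}{8} \cdot 4 = \frac{1}{2}$)
$o{\left(H \right)} = \frac{1}{- \frac{9}{2} + H}$ ($o{\left(H \right)} = \frac{1}{H - \frac{9}{2}} = \frac{1}{- \frac{9}{2} + H}$)
$\frac{48}{\left(o{\left(\left(-1 + 2\right)^{2} \right)} + 12\right) - 3} u = \frac{48}{\left(\frac{2}{-9 + 2 \left(-1 + 2\right)^{2}} + 12\right) - 3} \cdot 64768 = \frac{48}{\left(\frac{2}{-9 + 2 \cdot 1^{2}} + 12\right) - 3} \cdot 64768 = \frac{48}{\left(\frac{2}{-9 + 2 \cdot 1} + 12\right) - 3} \cdot 64768 = \frac{48}{\left(\frac{2}{-9 + 2} + 12\right) - 3} \cdot 64768 = \frac{48}{\left(\frac{2}{-7} + 12\right) - 3} \cdot 64768 = \frac{48}{\left(2 \left(- \frac{1}{7}\right) + 12\right) - 3} \cdot 64768 = \frac{48}{\left(- \frac{2}{7} + 12\right) - 3} \cdot 64768 = \frac{48}{\frac{82}{7} - 3} \cdot 64768 = \frac{48}{\frac{61}{7}} \cdot 64768 = 48 \cdot \frac{7}{61} \cdot 64768 = \frac{336}{61} \cdot 64768 = \frac{21762048}{61}$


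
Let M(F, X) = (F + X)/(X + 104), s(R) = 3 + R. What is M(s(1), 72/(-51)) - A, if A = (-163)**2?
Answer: -11584073/436 ≈ -26569.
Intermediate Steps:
M(F, X) = (F + X)/(104 + X)
A = 26569
M(s(1), 72/(-51)) - A = ((3 + 1) + 72/(-51))/(104 + 72/(-51)) - 1*26569 = (4 + 72*(-1/51))/(104 + 72*(-1/51)) - 26569 = (4 - 24/17)/(104 - 24/17) - 26569 = (44/17)/(1744/17) - 26569 = (17/1744)*(44/17) - 26569 = 11/436 - 26569 = -11584073/436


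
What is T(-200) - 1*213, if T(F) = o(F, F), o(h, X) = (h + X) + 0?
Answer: -613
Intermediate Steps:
o(h, X) = X + h (o(h, X) = (X + h) + 0 = X + h)
T(F) = 2*F (T(F) = F + F = 2*F)
T(-200) - 1*213 = 2*(-200) - 1*213 = -400 - 213 = -613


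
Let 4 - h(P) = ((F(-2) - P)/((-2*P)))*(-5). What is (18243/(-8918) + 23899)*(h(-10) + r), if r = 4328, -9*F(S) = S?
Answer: 1187678966347/11466 ≈ 1.0358e+8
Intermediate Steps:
F(S) = -S/9
h(P) = 4 - 5*(2/9 - P)/(2*P) (h(P) = 4 - (-⅑*(-2) - P)/((-2*P))*(-5) = 4 - (2/9 - P)*(-1/(2*P))*(-5) = 4 - (-(2/9 - P)/(2*P))*(-5) = 4 - 5*(2/9 - P)/(2*P))
(18243/(-8918) + 23899)*(h(-10) + r) = (18243/(-8918) + 23899)*((1/18)*(-10 + 117*(-10))/(-10) + 4328) = (18243*(-1/8918) + 23899)*((1/18)*(-⅒)*(-10 - 1170) + 4328) = (-18243/8918 + 23899)*((1/18)*(-⅒)*(-1180) + 4328) = 213113039*(59/9 + 4328)/8918 = (213113039/8918)*(39011/9) = 1187678966347/11466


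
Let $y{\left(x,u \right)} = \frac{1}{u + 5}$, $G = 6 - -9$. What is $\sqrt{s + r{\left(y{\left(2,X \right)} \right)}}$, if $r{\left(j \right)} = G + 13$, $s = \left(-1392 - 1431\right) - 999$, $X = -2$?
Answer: $i \sqrt{3794} \approx 61.595 i$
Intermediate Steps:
$G = 15$ ($G = 6 + 9 = 15$)
$y{\left(x,u \right)} = \frac{1}{5 + u}$
$s = -3822$ ($s = -2823 - 999 = -3822$)
$r{\left(j \right)} = 28$ ($r{\left(j \right)} = 15 + 13 = 28$)
$\sqrt{s + r{\left(y{\left(2,X \right)} \right)}} = \sqrt{-3822 + 28} = \sqrt{-3794} = i \sqrt{3794}$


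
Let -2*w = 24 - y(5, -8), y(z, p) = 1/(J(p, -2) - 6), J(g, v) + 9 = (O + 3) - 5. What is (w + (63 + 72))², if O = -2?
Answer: 21836929/1444 ≈ 15123.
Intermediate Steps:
J(g, v) = -13 (J(g, v) = -9 + ((-2 + 3) - 5) = -9 + (1 - 5) = -9 - 4 = -13)
y(z, p) = -1/19 (y(z, p) = 1/(-13 - 6) = 1/(-19) = -1/19)
w = -457/38 (w = -(24 - 1*(-1/19))/2 = -(24 + 1/19)/2 = -½*457/19 = -457/38 ≈ -12.026)
(w + (63 + 72))² = (-457/38 + (63 + 72))² = (-457/38 + 135)² = (4673/38)² = 21836929/1444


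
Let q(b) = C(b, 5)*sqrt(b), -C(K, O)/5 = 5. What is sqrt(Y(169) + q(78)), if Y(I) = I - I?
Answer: 5*I*78**(1/4) ≈ 14.859*I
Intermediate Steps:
C(K, O) = -25 (C(K, O) = -5*5 = -25)
q(b) = -25*sqrt(b)
Y(I) = 0
sqrt(Y(169) + q(78)) = sqrt(0 - 25*sqrt(78)) = sqrt(-25*sqrt(78)) = 5*I*78**(1/4)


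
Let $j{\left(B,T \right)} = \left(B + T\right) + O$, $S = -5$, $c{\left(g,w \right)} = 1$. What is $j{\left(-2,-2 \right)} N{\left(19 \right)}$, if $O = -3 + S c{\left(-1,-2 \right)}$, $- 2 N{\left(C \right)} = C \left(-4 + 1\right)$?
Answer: $-342$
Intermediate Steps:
$N{\left(C \right)} = \frac{3 C}{2}$ ($N{\left(C \right)} = - \frac{C \left(-4 + 1\right)}{2} = - \frac{C \left(-3\right)}{2} = - \frac{\left(-3\right) C}{2} = \frac{3 C}{2}$)
$O = -8$ ($O = -3 - 5 = -8$)
$j{\left(B,T \right)} = -8 + B + T$ ($j{\left(B,T \right)} = \left(B + T\right) - 8 = -8 + B + T$)
$j{\left(-2,-2 \right)} N{\left(19 \right)} = \left(-8 - 2 - 2\right) \frac{3}{2} \cdot 19 = \left(-12\right) \frac{57}{2} = -342$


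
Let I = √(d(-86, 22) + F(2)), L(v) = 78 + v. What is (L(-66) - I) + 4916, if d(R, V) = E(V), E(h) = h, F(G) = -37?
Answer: 4928 - I*√15 ≈ 4928.0 - 3.873*I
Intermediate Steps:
d(R, V) = V
I = I*√15 (I = √(22 - 37) = √(-15) = I*√15 ≈ 3.873*I)
(L(-66) - I) + 4916 = ((78 - 66) - I*√15) + 4916 = (12 - I*√15) + 4916 = 4928 - I*√15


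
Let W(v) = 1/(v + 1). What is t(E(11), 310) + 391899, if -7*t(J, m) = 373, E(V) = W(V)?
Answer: 2742920/7 ≈ 3.9185e+5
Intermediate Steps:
W(v) = 1/(1 + v)
E(V) = 1/(1 + V)
t(J, m) = -373/7 (t(J, m) = -1/7*373 = -373/7)
t(E(11), 310) + 391899 = -373/7 + 391899 = 2742920/7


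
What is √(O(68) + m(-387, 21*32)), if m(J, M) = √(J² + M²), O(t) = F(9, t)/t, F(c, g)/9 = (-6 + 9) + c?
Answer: √(459 + 867*√66817)/17 ≈ 27.876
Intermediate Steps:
F(c, g) = 27 + 9*c (F(c, g) = 9*((-6 + 9) + c) = 9*(3 + c) = 27 + 9*c)
O(t) = 108/t (O(t) = (27 + 9*9)/t = (27 + 81)/t = 108/t)
√(O(68) + m(-387, 21*32)) = √(108/68 + √((-387)² + (21*32)²)) = √(108*(1/68) + √(149769 + 672²)) = √(27/17 + √(149769 + 451584)) = √(27/17 + √601353) = √(27/17 + 3*√66817)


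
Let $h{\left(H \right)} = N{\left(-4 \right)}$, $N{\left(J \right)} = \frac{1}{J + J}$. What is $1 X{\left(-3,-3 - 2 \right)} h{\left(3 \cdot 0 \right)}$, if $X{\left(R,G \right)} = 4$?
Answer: $- \frac{1}{2} \approx -0.5$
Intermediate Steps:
$N{\left(J \right)} = \frac{1}{2 J}$
$h{\left(H \right)} = - \frac{1}{8}$ ($h{\left(H \right)} = \frac{1}{2 \left(-4\right)} = \frac{1}{2} \left(- \frac{1}{4}\right) = - \frac{1}{8}$)
$1 X{\left(-3,-3 - 2 \right)} h{\left(3 \cdot 0 \right)} = 1 \cdot 4 \left(- \frac{1}{8}\right) = 4 \left(- \frac{1}{8}\right) = - \frac{1}{2}$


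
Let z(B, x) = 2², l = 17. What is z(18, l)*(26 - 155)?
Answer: -516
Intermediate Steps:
z(B, x) = 4
z(18, l)*(26 - 155) = 4*(26 - 155) = 4*(-129) = -516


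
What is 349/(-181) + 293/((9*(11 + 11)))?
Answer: -16069/35838 ≈ -0.44838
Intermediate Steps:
349/(-181) + 293/((9*(11 + 11))) = 349*(-1/181) + 293/((9*22)) = -349/181 + 293/198 = -16069/35838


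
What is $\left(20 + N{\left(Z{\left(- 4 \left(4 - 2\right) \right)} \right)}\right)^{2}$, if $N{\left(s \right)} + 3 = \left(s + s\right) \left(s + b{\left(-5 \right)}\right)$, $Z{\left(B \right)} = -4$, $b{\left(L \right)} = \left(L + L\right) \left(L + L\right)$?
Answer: $564001$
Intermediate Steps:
$b{\left(L \right)} = 4 L^{2}$ ($b{\left(L \right)} = 2 L 2 L = 4 L^{2}$)
$N{\left(s \right)} = -3 + 2 s \left(100 + s\right)$ ($N{\left(s \right)} = -3 + \left(s + s\right) \left(s + 4 \left(-5\right)^{2}\right) = -3 + 2 s \left(s + 4 \cdot 25\right) = -3 + 2 s \left(s + 100\right) = -3 + 2 s \left(100 + s\right)$)
$\left(20 + N{\left(Z{\left(- 4 \left(4 - 2\right) \right)} \right)}\right)^{2} = \left(20 + \left(-3 + 2 \left(-4\right)^{2} + 200 \left(-4\right)\right)\right)^{2} = \left(20 - 771\right)^{2} = \left(-751\right)^{2} = 564001$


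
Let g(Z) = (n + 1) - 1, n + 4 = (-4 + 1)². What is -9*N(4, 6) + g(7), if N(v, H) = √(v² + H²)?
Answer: 5 - 18*√13 ≈ -59.900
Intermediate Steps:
n = 5 (n = -4 + (-4 + 1)² = -4 + (-3)² = -4 + 9 = 5)
g(Z) = 5 (g(Z) = (5 + 1) - 1 = 6 - 1 = 5)
N(v, H) = √(H² + v²)
-9*N(4, 6) + g(7) = -9*√(6² + 4²) + 5 = -9*√(36 + 16) + 5 = -18*√13 + 5 = 5 - 18*√13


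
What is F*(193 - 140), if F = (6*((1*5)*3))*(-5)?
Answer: -23850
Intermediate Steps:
F = -450 (F = (6*(5*3))*(-5) = (6*15)*(-5) = 90*(-5) = -450)
F*(193 - 140) = -450*(193 - 140) = -450*53 = -23850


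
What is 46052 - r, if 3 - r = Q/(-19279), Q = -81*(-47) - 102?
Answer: 68290382/1483 ≈ 46049.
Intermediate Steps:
Q = 3705 (Q = 3807 - 102 = 3705)
r = 4734/1483 (r = 3 - 3705/(-19279) = 3 - 3705*(-1)/19279 = 3 - 1*(-285/1483) = 3 + 285/1483 = 4734/1483 ≈ 3.1922)
46052 - r = 46052 - 1*4734/1483 = 46052 - 4734/1483 = 68290382/1483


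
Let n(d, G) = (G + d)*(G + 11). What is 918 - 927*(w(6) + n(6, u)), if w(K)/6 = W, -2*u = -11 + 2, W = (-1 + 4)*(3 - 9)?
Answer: -199341/4 ≈ -49835.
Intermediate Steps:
W = -18 (W = 3*(-6) = -18)
u = 9/2 (u = -(-11 + 2)/2 = -½*(-9) = 9/2 ≈ 4.5000)
n(d, G) = (11 + G)*(G + d) (n(d, G) = (G + d)*(11 + G) = (11 + G)*(G + d))
w(K) = -108 (w(K) = 6*(-18) = -108)
918 - 927*(w(6) + n(6, u)) = 918 - 927*(-108 + ((9/2)² + 11*(9/2) + 11*6 + (9/2)*6)) = 918 - 927*(-108 + (81/4 + 99/2 + 66 + 27)) = 918 - 927*(-108 + 651/4) = 918 - 927*219/4 = 918 - 203013/4 = -199341/4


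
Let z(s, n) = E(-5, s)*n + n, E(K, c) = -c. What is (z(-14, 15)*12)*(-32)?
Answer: -86400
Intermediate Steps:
z(s, n) = n - n*s (z(s, n) = (-s)*n + n = -n*s + n = n - n*s)
(z(-14, 15)*12)*(-32) = ((15*(1 - 1*(-14)))*12)*(-32) = ((15*(1 + 14))*12)*(-32) = ((15*15)*12)*(-32) = (225*12)*(-32) = 2700*(-32) = -86400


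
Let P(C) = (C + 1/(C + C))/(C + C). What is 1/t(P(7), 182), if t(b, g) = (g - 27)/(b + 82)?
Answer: 16171/30380 ≈ 0.53229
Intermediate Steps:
P(C) = (C + 1/(2*C))/(2*C) (P(C) = (C + 1/(2*C))/((2*C)) = (C + 1/(2*C))*(1/(2*C)) = (C + 1/(2*C))/(2*C))
t(b, g) = (-27 + g)/(82 + b)
1/t(P(7), 182) = 1/((-27 + 182)/(82 + (½ + (¼)/7²))) = 1/(155/(82 + (½ + (¼)*(1/49)))) = 1/(155/(82 + (½ + 1/196))) = 1/(155/(82 + 99/196)) = 1/(155/(16171/196)) = 1/((196/16171)*155) = 1/(30380/16171) = 16171/30380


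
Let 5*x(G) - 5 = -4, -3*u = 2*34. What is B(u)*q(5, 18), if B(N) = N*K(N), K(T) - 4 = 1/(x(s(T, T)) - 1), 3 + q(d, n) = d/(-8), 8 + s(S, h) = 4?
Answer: 5423/24 ≈ 225.96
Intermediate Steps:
s(S, h) = -4 (s(S, h) = -8 + 4 = -4)
u = -68/3 (u = -2*34/3 = -⅓*68 = -68/3 ≈ -22.667)
x(G) = ⅕ (x(G) = 1 + (⅕)*(-4) = 1 - ⅘ = ⅕)
q(d, n) = -3 - d/8 (q(d, n) = -3 + d/(-8) = -3 + d*(-⅛) = -3 - d/8)
K(T) = 11/4 (K(T) = 4 + 1/(⅕ - 1) = 4 + 1/(-⅘) = 4 - 5/4 = 11/4)
B(N) = 11*N/4 (B(N) = N*(11/4) = 11*N/4)
B(u)*q(5, 18) = ((11/4)*(-68/3))*(-3 - ⅛*5) = -187*(-3 - 5/8)/3 = -187/3*(-29/8) = 5423/24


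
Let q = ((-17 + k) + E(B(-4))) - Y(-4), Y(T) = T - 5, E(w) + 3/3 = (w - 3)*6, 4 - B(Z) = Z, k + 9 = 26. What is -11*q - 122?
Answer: -540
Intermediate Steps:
k = 17 (k = -9 + 26 = 17)
B(Z) = 4 - Z
E(w) = -19 + 6*w (E(w) = -1 + (w - 3)*6 = -1 + (-3 + w)*6 = -1 + (-18 + 6*w) = -19 + 6*w)
Y(T) = -5 + T
q = 38 (q = ((-17 + 17) + (-19 + 6*(4 - 1*(-4)))) - (-5 - 4) = (0 + (-19 + 6*(4 + 4))) - 1*(-9) = (0 + (-19 + 6*8)) + 9 = (0 + (-19 + 48)) + 9 = (0 + 29) + 9 = 29 + 9 = 38)
-11*q - 122 = -11*38 - 122 = -418 - 122 = -540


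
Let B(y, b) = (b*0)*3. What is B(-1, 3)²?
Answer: 0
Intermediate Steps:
B(y, b) = 0 (B(y, b) = 0*3 = 0)
B(-1, 3)² = 0² = 0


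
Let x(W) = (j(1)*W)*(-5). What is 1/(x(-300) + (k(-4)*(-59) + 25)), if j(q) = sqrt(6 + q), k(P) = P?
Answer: -29/1742431 + 500*sqrt(7)/5227293 ≈ 0.00023643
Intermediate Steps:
x(W) = -5*W*sqrt(7) (x(W) = (sqrt(6 + 1)*W)*(-5) = (sqrt(7)*W)*(-5) = (W*sqrt(7))*(-5) = -5*W*sqrt(7))
1/(x(-300) + (k(-4)*(-59) + 25)) = 1/(-5*(-300)*sqrt(7) + (-4*(-59) + 25)) = 1/(1500*sqrt(7) + (236 + 25)) = 1/(1500*sqrt(7) + 261) = 1/(261 + 1500*sqrt(7))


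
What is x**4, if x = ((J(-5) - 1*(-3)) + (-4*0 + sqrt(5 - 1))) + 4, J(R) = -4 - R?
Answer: 10000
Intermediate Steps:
x = 10 (x = (((-4 - 1*(-5)) - 1*(-3)) + (-4*0 + sqrt(5 - 1))) + 4 = (((-4 + 5) + 3) + (0 + sqrt(4))) + 4 = ((1 + 3) + (0 + 2)) + 4 = (4 + 2) + 4 = 6 + 4 = 10)
x**4 = 10**4 = 10000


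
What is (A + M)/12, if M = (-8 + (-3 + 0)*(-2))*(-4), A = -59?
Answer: -17/4 ≈ -4.2500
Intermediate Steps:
M = 8 (M = (-8 - 3*(-2))*(-4) = (-8 + 6)*(-4) = -2*(-4) = 8)
(A + M)/12 = (-59 + 8)/12 = (1/12)*(-51) = -17/4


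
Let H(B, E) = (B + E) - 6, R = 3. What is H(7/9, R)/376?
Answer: -5/846 ≈ -0.0059102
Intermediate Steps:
H(B, E) = -6 + B + E
H(7/9, R)/376 = (-6 + 7/9 + 3)/376 = (1/376)*(-20/9) = -5/846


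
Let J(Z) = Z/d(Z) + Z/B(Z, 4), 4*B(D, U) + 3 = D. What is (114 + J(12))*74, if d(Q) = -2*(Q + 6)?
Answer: 8806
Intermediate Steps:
d(Q) = -12 - 2*Q (d(Q) = -2*(6 + Q) = -12 - 2*Q)
B(D, U) = -¾ + D/4
J(Z) = Z/(-12 - 2*Z) + Z/(-¾ + Z/4)
(114 + J(12))*74 = (114 + (½)*12*(51 + 7*12)/((-3 + 12)*(6 + 12)))*74 = (114 + (½)*12*(51 + 84)/(9*18))*74 = (114 + (½)*12*(⅑)*(1/18)*135)*74 = (114 + 5)*74 = 119*74 = 8806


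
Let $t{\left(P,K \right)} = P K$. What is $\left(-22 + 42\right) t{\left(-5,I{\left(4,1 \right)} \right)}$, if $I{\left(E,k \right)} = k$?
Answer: $-100$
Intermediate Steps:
$t{\left(P,K \right)} = K P$
$\left(-22 + 42\right) t{\left(-5,I{\left(4,1 \right)} \right)} = \left(-22 + 42\right) 1 \left(-5\right) = 20 \left(-5\right) = -100$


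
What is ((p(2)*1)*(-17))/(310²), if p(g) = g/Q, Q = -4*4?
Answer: 17/768800 ≈ 2.2112e-5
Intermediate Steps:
Q = -16
p(g) = -g/16 (p(g) = g/(-16) = g*(-1/16) = -g/16)
((p(2)*1)*(-17))/(310²) = ((-1/16*2*1)*(-17))/(310²) = (-⅛*1*(-17))/96100 = -⅛*(-17)*(1/96100) = (17/8)*(1/96100) = 17/768800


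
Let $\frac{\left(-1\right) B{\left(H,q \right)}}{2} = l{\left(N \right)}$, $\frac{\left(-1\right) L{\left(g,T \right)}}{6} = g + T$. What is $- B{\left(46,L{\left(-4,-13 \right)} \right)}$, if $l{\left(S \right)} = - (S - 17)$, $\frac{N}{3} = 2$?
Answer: $22$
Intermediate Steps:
$N = 6$ ($N = 3 \cdot 2 = 6$)
$L{\left(g,T \right)} = - 6 T - 6 g$ ($L{\left(g,T \right)} = - 6 \left(g + T\right) = - 6 \left(T + g\right) = - 6 T - 6 g$)
$l{\left(S \right)} = 17 - S$ ($l{\left(S \right)} = - (-17 + S) = 17 - S$)
$B{\left(H,q \right)} = -22$ ($B{\left(H,q \right)} = - 2 \left(17 - 6\right) = \left(-2\right) 11 = -22$)
$- B{\left(46,L{\left(-4,-13 \right)} \right)} = \left(-1\right) \left(-22\right) = 22$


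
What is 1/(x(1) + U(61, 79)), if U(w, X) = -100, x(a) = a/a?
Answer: -1/99 ≈ -0.010101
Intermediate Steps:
x(a) = 1
1/(x(1) + U(61, 79)) = 1/(1 - 100) = 1/(-99) = -1/99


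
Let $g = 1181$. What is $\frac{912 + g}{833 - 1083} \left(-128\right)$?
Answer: $\frac{133952}{125} \approx 1071.6$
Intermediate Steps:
$\frac{912 + g}{833 - 1083} \left(-128\right) = \frac{912 + 1181}{833 - 1083} \left(-128\right) = \frac{2093}{-250} \left(-128\right) = 2093 \left(- \frac{1}{250}\right) \left(-128\right) = \left(- \frac{2093}{250}\right) \left(-128\right) = \frac{133952}{125}$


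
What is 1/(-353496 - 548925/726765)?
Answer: -3727/1317482407 ≈ -2.8289e-6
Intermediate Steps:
1/(-353496 - 548925/726765) = 1/(-353496 - 548925*1/726765) = 1/(-353496 - 2815/3727) = 1/(-1317482407/3727) = -3727/1317482407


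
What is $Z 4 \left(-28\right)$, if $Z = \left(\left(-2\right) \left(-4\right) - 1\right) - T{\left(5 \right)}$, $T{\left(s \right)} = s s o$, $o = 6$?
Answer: $16016$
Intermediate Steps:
$T{\left(s \right)} = 6 s^{2}$ ($T{\left(s \right)} = s s 6 = s^{2} \cdot 6 = 6 s^{2}$)
$Z = -143$ ($Z = \left(\left(-2\right) \left(-4\right) - 1\right) - 6 \cdot 5^{2} = \left(8 - 1\right) - 6 \cdot 25 = 7 - 150 = -143$)
$Z 4 \left(-28\right) = \left(-143\right) 4 \left(-28\right) = \left(-572\right) \left(-28\right) = 16016$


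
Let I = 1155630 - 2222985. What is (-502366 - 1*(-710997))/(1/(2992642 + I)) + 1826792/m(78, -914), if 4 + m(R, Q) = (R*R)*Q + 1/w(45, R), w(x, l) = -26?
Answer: 58074219612685902665/144580281 ≈ 4.0167e+11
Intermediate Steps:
I = -1067355
m(R, Q) = -105/26 + Q*R² (m(R, Q) = -4 + ((R*R)*Q + 1/(-26)) = -4 + (R²*Q - 1/26) = -4 + (Q*R² - 1/26) = -4 + (-1/26 + Q*R²) = -105/26 + Q*R²)
(-502366 - 1*(-710997))/(1/(2992642 + I)) + 1826792/m(78, -914) = (-502366 - 1*(-710997))/(1/(2992642 - 1067355)) + 1826792/(-105/26 - 914*78²) = (-502366 + 710997)/(1/1925287) + 1826792/(-105/26 - 914*6084) = 208631/(1/1925287) + 1826792/(-105/26 - 5560776) = 208631*1925287 + 1826792/(-144580281/26) = 401674552097 + 1826792*(-26/144580281) = 401674552097 - 47496592/144580281 = 58074219612685902665/144580281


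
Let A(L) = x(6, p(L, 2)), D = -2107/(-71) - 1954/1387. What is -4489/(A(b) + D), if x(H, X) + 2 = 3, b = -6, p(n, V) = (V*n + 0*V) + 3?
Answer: -442063253/2882152 ≈ -153.38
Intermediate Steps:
p(n, V) = 3 + V*n (p(n, V) = (V*n + 0) + 3 = V*n + 3 = 3 + V*n)
D = 2783675/98477 (D = -2107*(-1/71) - 1954*1/1387 = 2107/71 - 1954/1387 = 2783675/98477 ≈ 28.267)
x(H, X) = 1 (x(H, X) = -2 + 3 = 1)
A(L) = 1
-4489/(A(b) + D) = -4489/(1 + 2783675/98477) = -4489/2882152/98477 = -4489*98477/2882152 = -442063253/2882152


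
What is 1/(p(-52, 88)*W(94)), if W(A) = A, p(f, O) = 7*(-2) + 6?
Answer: -1/752 ≈ -0.0013298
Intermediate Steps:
p(f, O) = -8 (p(f, O) = -14 + 6 = -8)
1/(p(-52, 88)*W(94)) = 1/(-8*94) = -1/8*1/94 = -1/752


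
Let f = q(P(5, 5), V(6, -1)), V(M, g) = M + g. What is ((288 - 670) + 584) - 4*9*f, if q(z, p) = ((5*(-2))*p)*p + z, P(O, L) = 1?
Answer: 9166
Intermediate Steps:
q(z, p) = z - 10*p² (q(z, p) = (-10*p)*p + z = -10*p² + z = z - 10*p²)
f = -249 (f = 1 - 10*(6 - 1)² = 1 - 10*5² = 1 - 10*25 = 1 - 250 = -249)
((288 - 670) + 584) - 4*9*f = ((288 - 670) + 584) - 4*9*(-249) = (-382 + 584) - 36*(-249) = 202 - 1*(-8964) = 202 + 8964 = 9166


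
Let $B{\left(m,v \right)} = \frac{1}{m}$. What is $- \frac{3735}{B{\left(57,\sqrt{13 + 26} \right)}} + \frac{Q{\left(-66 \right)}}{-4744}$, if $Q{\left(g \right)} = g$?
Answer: $- \frac{504986907}{2372} \approx -2.129 \cdot 10^{5}$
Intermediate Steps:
$- \frac{3735}{B{\left(57,\sqrt{13 + 26} \right)}} + \frac{Q{\left(-66 \right)}}{-4744} = - \frac{3735}{\frac{1}{57}} - \frac{66}{-4744} = - 3735 \frac{1}{\frac{1}{57}} - - \frac{33}{2372} = \left(-3735\right) 57 + \frac{33}{2372} = -212895 + \frac{33}{2372} = - \frac{504986907}{2372}$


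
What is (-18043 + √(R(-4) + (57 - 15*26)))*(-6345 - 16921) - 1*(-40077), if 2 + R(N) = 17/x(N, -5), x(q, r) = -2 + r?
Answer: 419828515 - 23266*I*√16534/7 ≈ 4.1983e+8 - 4.2738e+5*I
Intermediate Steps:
R(N) = -31/7 (R(N) = -2 + 17/(-2 - 5) = -2 + 17/(-7) = -2 + 17*(-⅐) = -2 - 17/7 = -31/7)
(-18043 + √(R(-4) + (57 - 15*26)))*(-6345 - 16921) - 1*(-40077) = (-18043 + √(-31/7 + (57 - 15*26)))*(-6345 - 16921) - 1*(-40077) = (-18043 + √(-31/7 + (57 - 390)))*(-23266) + 40077 = (-18043 + √(-31/7 - 333))*(-23266) + 40077 = (-18043 + √(-2362/7))*(-23266) + 40077 = (-18043 + I*√16534/7)*(-23266) + 40077 = (419788438 - 23266*I*√16534/7) + 40077 = 419828515 - 23266*I*√16534/7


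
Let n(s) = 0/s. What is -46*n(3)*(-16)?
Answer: 0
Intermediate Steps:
n(s) = 0
-46*n(3)*(-16) = -46*0*(-16) = 0*(-16) = 0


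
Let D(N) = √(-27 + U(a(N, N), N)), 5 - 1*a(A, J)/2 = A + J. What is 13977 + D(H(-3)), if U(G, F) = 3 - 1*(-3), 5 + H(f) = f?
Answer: 13977 + I*√21 ≈ 13977.0 + 4.5826*I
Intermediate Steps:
H(f) = -5 + f
a(A, J) = 10 - 2*A - 2*J (a(A, J) = 10 - 2*(A + J) = 10 + (-2*A - 2*J) = 10 - 2*A - 2*J)
U(G, F) = 6 (U(G, F) = 3 + 3 = 6)
D(N) = I*√21 (D(N) = √(-27 + 6) = √(-21) = I*√21)
13977 + D(H(-3)) = 13977 + I*√21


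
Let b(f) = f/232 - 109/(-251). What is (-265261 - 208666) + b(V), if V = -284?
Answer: -6899440765/14558 ≈ -4.7393e+5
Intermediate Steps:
b(f) = 109/251 + f/232 (b(f) = f*(1/232) - 109*(-1/251) = f/232 + 109/251 = 109/251 + f/232)
(-265261 - 208666) + b(V) = (-265261 - 208666) + (109/251 + (1/232)*(-284)) = -473927 + (109/251 - 71/58) = -473927 - 11499/14558 = -6899440765/14558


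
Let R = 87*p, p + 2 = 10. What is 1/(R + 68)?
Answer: 1/764 ≈ 0.0013089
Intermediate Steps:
p = 8 (p = -2 + 10 = 8)
R = 696 (R = 87*8 = 696)
1/(R + 68) = 1/(696 + 68) = 1/764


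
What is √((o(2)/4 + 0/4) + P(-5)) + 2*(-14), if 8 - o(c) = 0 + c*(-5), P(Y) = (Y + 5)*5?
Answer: -28 + 3*√2/2 ≈ -25.879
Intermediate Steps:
P(Y) = 25 + 5*Y (P(Y) = (5 + Y)*5 = 25 + 5*Y)
o(c) = 8 + 5*c (o(c) = 8 - (0 + c*(-5)) = 8 - (0 - 5*c) = 8 - (-5)*c = 8 + 5*c)
√((o(2)/4 + 0/4) + P(-5)) + 2*(-14) = √(((8 + 5*2)/4 + 0/4) + (25 + 5*(-5))) + 2*(-14) = √(((8 + 10)*(¼) + 0*(¼)) + (25 - 25)) - 28 = √((18*(¼) + 0) + 0) - 28 = √((9/2 + 0) + 0) - 28 = √(9/2 + 0) - 28 = √(9/2) - 28 = 3*√2/2 - 28 = -28 + 3*√2/2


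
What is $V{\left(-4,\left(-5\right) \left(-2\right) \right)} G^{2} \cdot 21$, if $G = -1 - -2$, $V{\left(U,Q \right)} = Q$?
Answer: $210$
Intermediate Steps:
$G = 1$ ($G = -1 + 2 = 1$)
$V{\left(-4,\left(-5\right) \left(-2\right) \right)} G^{2} \cdot 21 = \left(-5\right) \left(-2\right) 1^{2} \cdot 21 = 10 \cdot 1 \cdot 21 = 10 \cdot 21 = 210$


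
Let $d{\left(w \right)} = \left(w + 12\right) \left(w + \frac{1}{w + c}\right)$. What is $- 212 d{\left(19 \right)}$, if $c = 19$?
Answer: $- \frac{2375778}{19} \approx -1.2504 \cdot 10^{5}$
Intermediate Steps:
$d{\left(w \right)} = \left(12 + w\right) \left(w + \frac{1}{19 + w}\right)$ ($d{\left(w \right)} = \left(w + 12\right) \left(w + \frac{1}{w + 19}\right) = \left(12 + w\right) \left(w + \frac{1}{19 + w}\right)$)
$- 212 d{\left(19 \right)} = - 212 \frac{12 + 19^{3} + 31 \cdot 19^{2} + 229 \cdot 19}{19 + 19} = - 212 \frac{12 + 6859 + 31 \cdot 361 + 4351}{38} = - 212 \frac{12 + 6859 + 11191 + 4351}{38} = - 212 \cdot \frac{1}{38} \cdot 22413 = \left(-212\right) \frac{22413}{38} = - \frac{2375778}{19}$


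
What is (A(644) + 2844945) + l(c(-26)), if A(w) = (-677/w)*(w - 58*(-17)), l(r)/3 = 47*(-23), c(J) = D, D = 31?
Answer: 914476289/322 ≈ 2.8400e+6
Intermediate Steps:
c(J) = 31
l(r) = -3243 (l(r) = 3*(47*(-23)) = 3*(-1081) = -3243)
A(w) = -677*(986 + w)/w (A(w) = (-677/w)*(w + 986) = (-677/w)*(986 + w) = -677*(986 + w)/w)
(A(644) + 2844945) + l(c(-26)) = ((-677 - 667522/644) + 2844945) - 3243 = ((-677 - 667522*1/644) + 2844945) - 3243 = ((-677 - 333761/322) + 2844945) - 3243 = (-551755/322 + 2844945) - 3243 = 915520535/322 - 3243 = 914476289/322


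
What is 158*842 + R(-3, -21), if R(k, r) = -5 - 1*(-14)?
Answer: 133045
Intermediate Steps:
R(k, r) = 9 (R(k, r) = -5 + 14 = 9)
158*842 + R(-3, -21) = 158*842 + 9 = 133036 + 9 = 133045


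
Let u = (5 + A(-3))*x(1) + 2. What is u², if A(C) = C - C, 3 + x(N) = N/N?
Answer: 64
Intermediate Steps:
x(N) = -2 (x(N) = -3 + N/N = -3 + 1 = -2)
A(C) = 0
u = -8 (u = (5 + 0)*(-2) + 2 = 5*(-2) + 2 = -10 + 2 = -8)
u² = (-8)² = 64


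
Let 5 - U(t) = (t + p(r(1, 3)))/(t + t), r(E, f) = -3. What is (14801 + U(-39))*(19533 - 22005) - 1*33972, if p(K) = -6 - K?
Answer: -476229948/13 ≈ -3.6633e+7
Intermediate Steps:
U(t) = 5 - (-3 + t)/(2*t) (U(t) = 5 - (t + (-6 - 1*(-3)))/(t + t) = 5 - (t + (-6 + 3))/(2*t) = 5 - (t - 3)*1/(2*t) = 5 - (-3 + t)*1/(2*t) = 5 - (-3 + t)/(2*t))
(14801 + U(-39))*(19533 - 22005) - 1*33972 = (14801 + (3/2)*(1 + 3*(-39))/(-39))*(19533 - 22005) - 1*33972 = (14801 + (3/2)*(-1/39)*(1 - 117))*(-2472) - 33972 = (14801 + (3/2)*(-1/39)*(-116))*(-2472) - 33972 = (14801 + 58/13)*(-2472) - 33972 = (192471/13)*(-2472) - 33972 = -475788312/13 - 33972 = -476229948/13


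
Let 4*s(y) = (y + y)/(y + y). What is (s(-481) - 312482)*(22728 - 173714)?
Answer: 94360739011/2 ≈ 4.7180e+10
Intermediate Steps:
s(y) = 1/4 (s(y) = ((y + y)/(y + y))/4 = ((2*y)/((2*y)))/4 = ((2*y)*(1/(2*y)))/4 = (1/4)*1 = 1/4)
(s(-481) - 312482)*(22728 - 173714) = (1/4 - 312482)*(22728 - 173714) = -1249927/4*(-150986) = 94360739011/2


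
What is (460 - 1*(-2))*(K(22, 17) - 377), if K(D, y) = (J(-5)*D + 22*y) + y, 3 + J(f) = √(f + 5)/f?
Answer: -24024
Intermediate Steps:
J(f) = -3 + √(5 + f)/f (J(f) = -3 + √(f + 5)/f = -3 + √(5 + f)/f)
K(D, y) = -3*D + 23*y (K(D, y) = ((-3 + √(5 - 5)/(-5))*D + 22*y) + y = ((-3 - √0/5)*D + 22*y) + y = ((-3 - ⅕*0)*D + 22*y) + y = ((-3 + 0)*D + 22*y) + y = (-3*D + 22*y) + y = -3*D + 23*y)
(460 - 1*(-2))*(K(22, 17) - 377) = (460 - 1*(-2))*((-3*22 + 23*17) - 377) = (460 + 2)*((-66 + 391) - 377) = 462*(325 - 377) = 462*(-52) = -24024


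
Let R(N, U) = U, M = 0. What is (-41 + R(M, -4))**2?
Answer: 2025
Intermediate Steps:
(-41 + R(M, -4))**2 = (-41 - 4)**2 = (-45)**2 = 2025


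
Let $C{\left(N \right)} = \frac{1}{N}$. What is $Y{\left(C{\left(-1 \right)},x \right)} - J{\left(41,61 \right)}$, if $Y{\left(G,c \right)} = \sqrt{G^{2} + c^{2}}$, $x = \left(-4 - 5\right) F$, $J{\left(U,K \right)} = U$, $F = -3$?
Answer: $-41 + \sqrt{730} \approx -13.981$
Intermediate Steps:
$x = 27$ ($x = \left(-4 - 5\right) \left(-3\right) = \left(-9\right) \left(-3\right) = 27$)
$Y{\left(C{\left(-1 \right)},x \right)} - J{\left(41,61 \right)} = \sqrt{\left(\frac{1}{-1}\right)^{2} + 27^{2}} - 41 = \sqrt{\left(-1\right)^{2} + 729} - 41 = \sqrt{1 + 729} - 41 = \sqrt{730} - 41 = -41 + \sqrt{730}$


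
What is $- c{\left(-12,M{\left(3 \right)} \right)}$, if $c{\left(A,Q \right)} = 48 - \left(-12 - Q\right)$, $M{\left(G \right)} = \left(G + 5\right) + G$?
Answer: $-71$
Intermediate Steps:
$M{\left(G \right)} = 5 + 2 G$ ($M{\left(G \right)} = \left(5 + G\right) + G = 5 + 2 G$)
$c{\left(A,Q \right)} = 60 + Q$ ($c{\left(A,Q \right)} = 48 + \left(12 + Q\right) = 60 + Q$)
$- c{\left(-12,M{\left(3 \right)} \right)} = - (60 + \left(5 + 2 \cdot 3\right)) = - (60 + \left(5 + 6\right)) = - (60 + 11) = \left(-1\right) 71 = -71$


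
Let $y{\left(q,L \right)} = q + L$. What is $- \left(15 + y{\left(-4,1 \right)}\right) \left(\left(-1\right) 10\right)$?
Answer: $120$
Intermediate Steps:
$y{\left(q,L \right)} = L + q$
$- \left(15 + y{\left(-4,1 \right)}\right) \left(\left(-1\right) 10\right) = - \left(15 + \left(1 - 4\right)\right) \left(\left(-1\right) 10\right) = - \left(15 - 3\right) \left(-10\right) = - 12 \left(-10\right) = \left(-1\right) \left(-120\right) = 120$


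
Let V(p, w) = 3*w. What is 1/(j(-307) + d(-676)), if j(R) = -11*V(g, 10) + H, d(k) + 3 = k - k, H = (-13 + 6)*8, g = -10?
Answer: -1/389 ≈ -0.0025707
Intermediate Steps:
H = -56 (H = -7*8 = -56)
d(k) = -3 (d(k) = -3 + (k - k) = -3 + 0 = -3)
j(R) = -386 (j(R) = -33*10 - 56 = -11*30 - 56 = -330 - 56 = -386)
1/(j(-307) + d(-676)) = 1/(-386 - 3) = 1/(-389) = -1/389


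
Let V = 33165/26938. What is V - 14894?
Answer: -401181407/26938 ≈ -14893.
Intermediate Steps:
V = 33165/26938 (V = 33165*(1/26938) = 33165/26938 ≈ 1.2312)
V - 14894 = 33165/26938 - 14894 = -401181407/26938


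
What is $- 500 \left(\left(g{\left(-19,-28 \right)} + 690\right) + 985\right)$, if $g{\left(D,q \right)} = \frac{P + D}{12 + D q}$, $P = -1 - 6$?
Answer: $- \frac{56948375}{68} \approx -8.3748 \cdot 10^{5}$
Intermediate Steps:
$P = -7$ ($P = -1 - 6 = -7$)
$g{\left(D,q \right)} = \frac{-7 + D}{12 + D q}$
$- 500 \left(\left(g{\left(-19,-28 \right)} + 690\right) + 985\right) = - 500 \left(\left(\frac{-7 - 19}{12 - -532} + 690\right) + 985\right) = - 500 \left(\left(\frac{1}{12 + 532} \left(-26\right) + 690\right) + 985\right) = - 500 \left(\left(\frac{1}{544} \left(-26\right) + 690\right) + 985\right) = - 500 \left(\left(- \frac{13}{272} + 690\right) + 985\right) = - 500 \left(\frac{187667}{272} + 985\right) = \left(-500\right) \frac{455587}{272} = - \frac{56948375}{68}$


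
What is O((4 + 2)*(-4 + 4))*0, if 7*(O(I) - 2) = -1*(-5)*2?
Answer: 0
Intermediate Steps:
O(I) = 24/7 (O(I) = 2 + (-1*(-5)*2)/7 = 2 + (5*2)/7 = 2 + (1/7)*10 = 2 + 10/7 = 24/7)
O((4 + 2)*(-4 + 4))*0 = (24/7)*0 = 0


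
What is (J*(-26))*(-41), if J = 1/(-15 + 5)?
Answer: -533/5 ≈ -106.60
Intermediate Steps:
J = -1/10 (J = 1/(-10) = -1/10 ≈ -0.10000)
(J*(-26))*(-41) = -1/10*(-26)*(-41) = (13/5)*(-41) = -533/5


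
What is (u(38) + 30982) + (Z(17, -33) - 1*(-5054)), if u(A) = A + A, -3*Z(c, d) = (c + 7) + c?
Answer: 108295/3 ≈ 36098.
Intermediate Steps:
Z(c, d) = -7/3 - 2*c/3 (Z(c, d) = -((c + 7) + c)/3 = -((7 + c) + c)/3 = -(7 + 2*c)/3 = -7/3 - 2*c/3)
u(A) = 2*A
(u(38) + 30982) + (Z(17, -33) - 1*(-5054)) = (2*38 + 30982) + ((-7/3 - ⅔*17) - 1*(-5054)) = (76 + 30982) + ((-7/3 - 34/3) + 5054) = 31058 + (-41/3 + 5054) = 31058 + 15121/3 = 108295/3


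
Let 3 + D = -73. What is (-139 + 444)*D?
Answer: -23180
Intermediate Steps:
D = -76 (D = -3 - 73 = -76)
(-139 + 444)*D = (-139 + 444)*(-76) = 305*(-76) = -23180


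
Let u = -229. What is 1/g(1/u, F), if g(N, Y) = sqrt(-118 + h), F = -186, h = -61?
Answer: -I*sqrt(179)/179 ≈ -0.074744*I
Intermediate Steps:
g(N, Y) = I*sqrt(179) (g(N, Y) = sqrt(-118 - 61) = sqrt(-179) = I*sqrt(179))
1/g(1/u, F) = 1/(I*sqrt(179)) = -I*sqrt(179)/179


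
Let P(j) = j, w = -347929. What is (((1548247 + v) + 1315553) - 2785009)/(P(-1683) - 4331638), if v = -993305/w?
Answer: -27414667144/1507688042209 ≈ -0.018183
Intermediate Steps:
v = 993305/347929 (v = -993305/(-347929) = -993305*(-1/347929) = 993305/347929 ≈ 2.8549)
(((1548247 + v) + 1315553) - 2785009)/(P(-1683) - 4331638) = (((1548247 + 993305/347929) + 1315553) - 2785009)/(-1683 - 4331638) = ((538681023768/347929 + 1315553) - 2785009)/(-4333321) = (996400063505/347929 - 2785009)*(-1/4333321) = (27414667144/347929)*(-1/4333321) = -27414667144/1507688042209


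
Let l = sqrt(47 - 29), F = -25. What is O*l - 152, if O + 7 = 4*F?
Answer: -152 - 321*sqrt(2) ≈ -605.96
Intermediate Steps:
l = 3*sqrt(2) (l = sqrt(18) = 3*sqrt(2) ≈ 4.2426)
O = -107 (O = -7 + 4*(-25) = -7 - 100 = -107)
O*l - 152 = -321*sqrt(2) - 152 = -152 - 321*sqrt(2)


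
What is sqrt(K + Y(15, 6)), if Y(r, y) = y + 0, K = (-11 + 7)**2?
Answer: sqrt(22) ≈ 4.6904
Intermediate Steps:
K = 16 (K = (-4)**2 = 16)
Y(r, y) = y
sqrt(K + Y(15, 6)) = sqrt(16 + 6) = sqrt(22)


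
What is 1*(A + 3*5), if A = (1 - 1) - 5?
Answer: 10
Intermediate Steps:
A = -5 (A = 0 - 5 = -5)
1*(A + 3*5) = 1*(-5 + 3*5) = 1*(-5 + 15) = 1*10 = 10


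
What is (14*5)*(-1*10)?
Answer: -700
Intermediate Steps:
(14*5)*(-1*10) = 70*(-10) = -700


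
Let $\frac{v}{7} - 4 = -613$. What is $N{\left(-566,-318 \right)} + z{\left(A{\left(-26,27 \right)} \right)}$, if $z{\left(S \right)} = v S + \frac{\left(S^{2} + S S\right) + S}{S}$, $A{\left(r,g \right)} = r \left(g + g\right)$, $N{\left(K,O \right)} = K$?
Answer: $5981879$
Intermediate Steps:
$v = -4263$ ($v = 28 + 7 \left(-613\right) = 28 - 4291 = -4263$)
$A{\left(r,g \right)} = 2 g r$ ($A{\left(r,g \right)} = r 2 g = 2 g r$)
$z{\left(S \right)} = - 4263 S + \frac{S + 2 S^{2}}{S}$ ($z{\left(S \right)} = - 4263 S + \frac{\left(S^{2} + S S\right) + S}{S} = - 4263 S + \frac{\left(S^{2} + S^{2}\right) + S}{S} = - 4263 S + \frac{2 S^{2} + S}{S} = - 4263 S + \frac{S + 2 S^{2}}{S}$)
$N{\left(-566,-318 \right)} + z{\left(A{\left(-26,27 \right)} \right)} = -566 - \left(-1 + 4261 \cdot 2 \cdot 27 \left(-26\right)\right) = -566 + \left(1 - -5982444\right) = -566 + \left(1 + 5982444\right) = -566 + 5982445 = 5981879$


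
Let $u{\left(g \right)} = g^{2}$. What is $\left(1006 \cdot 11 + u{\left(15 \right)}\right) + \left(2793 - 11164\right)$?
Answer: $2920$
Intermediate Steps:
$\left(1006 \cdot 11 + u{\left(15 \right)}\right) + \left(2793 - 11164\right) = \left(1006 \cdot 11 + 15^{2}\right) + \left(2793 - 11164\right) = \left(11066 + 225\right) - 8371 = 11291 - 8371 = 2920$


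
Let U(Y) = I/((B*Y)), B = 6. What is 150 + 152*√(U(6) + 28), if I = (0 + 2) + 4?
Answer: 150 + 988*√6/3 ≈ 956.70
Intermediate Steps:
I = 6 (I = 2 + 4 = 6)
U(Y) = 1/Y (U(Y) = 6/((6*Y)) = 6*(1/(6*Y)) = 1/Y)
150 + 152*√(U(6) + 28) = 150 + 152*√(1/6 + 28) = 150 + 152*√(⅙ + 28) = 150 + 152*√(169/6) = 150 + 152*(13*√6/6) = 150 + 988*√6/3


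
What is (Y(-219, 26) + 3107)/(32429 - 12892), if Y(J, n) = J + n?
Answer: 2914/19537 ≈ 0.14915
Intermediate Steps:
(Y(-219, 26) + 3107)/(32429 - 12892) = ((-219 + 26) + 3107)/(32429 - 12892) = (-193 + 3107)/19537 = 2914*(1/19537) = 2914/19537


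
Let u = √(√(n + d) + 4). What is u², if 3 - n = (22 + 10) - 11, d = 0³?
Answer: 4 + 3*I*√2 ≈ 4.0 + 4.2426*I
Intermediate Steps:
d = 0
n = -18 (n = 3 - ((22 + 10) - 11) = 3 - (32 - 11) = 3 - 1*21 = 3 - 21 = -18)
u = √(4 + 3*I*√2) (u = √(√(-18 + 0) + 4) = √(√(-18) + 4) = √(3*I*√2 + 4) = √(4 + 3*I*√2) ≈ 2.2171 + 0.95681*I)
u² = (√(4 + 3*I*√2))² = 4 + 3*I*√2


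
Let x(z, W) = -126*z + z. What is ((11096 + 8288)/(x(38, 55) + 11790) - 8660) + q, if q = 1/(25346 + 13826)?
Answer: -74606765741/8617840 ≈ -8657.3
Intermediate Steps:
x(z, W) = -125*z
q = 1/39172 ≈ 2.5528e-5
((11096 + 8288)/(x(38, 55) + 11790) - 8660) + q = ((11096 + 8288)/(-125*38 + 11790) - 8660) + 1/39172 = (19384/(-4750 + 11790) - 8660) + 1/39172 = (19384/7040 - 8660) + 1/39172 = (19384*(1/7040) - 8660) + 1/39172 = (2423/880 - 8660) + 1/39172 = -7618377/880 + 1/39172 = -74606765741/8617840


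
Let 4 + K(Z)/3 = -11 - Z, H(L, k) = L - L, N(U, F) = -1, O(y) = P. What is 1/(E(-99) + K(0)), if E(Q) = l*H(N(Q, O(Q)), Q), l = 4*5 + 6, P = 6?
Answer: -1/45 ≈ -0.022222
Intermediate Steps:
l = 26 (l = 20 + 6 = 26)
O(y) = 6
H(L, k) = 0
K(Z) = -45 - 3*Z (K(Z) = -12 + 3*(-11 - Z) = -12 + (-33 - 3*Z) = -45 - 3*Z)
E(Q) = 0 (E(Q) = 26*0 = 0)
1/(E(-99) + K(0)) = 1/(0 + (-45 - 3*0)) = 1/(0 + (-45 + 0)) = 1/(0 - 45) = 1/(-45) = -1/45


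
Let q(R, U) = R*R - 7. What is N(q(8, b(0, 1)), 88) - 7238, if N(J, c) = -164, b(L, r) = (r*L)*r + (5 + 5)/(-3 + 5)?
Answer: -7402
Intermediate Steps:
b(L, r) = 5 + L*r² (b(L, r) = (L*r)*r + 10/2 = L*r² + 10*(½) = L*r² + 5 = 5 + L*r²)
q(R, U) = -7 + R² (q(R, U) = R² - 7 = -7 + R²)
N(q(8, b(0, 1)), 88) - 7238 = -164 - 7238 = -7402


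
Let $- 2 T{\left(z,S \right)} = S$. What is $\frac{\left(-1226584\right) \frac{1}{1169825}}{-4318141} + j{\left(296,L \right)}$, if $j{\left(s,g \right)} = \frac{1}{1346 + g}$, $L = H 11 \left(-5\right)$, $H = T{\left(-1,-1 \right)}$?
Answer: $\frac{10106173092658}{13320724531772025} \approx 0.00075868$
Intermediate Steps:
$T{\left(z,S \right)} = - \frac{S}{2}$
$H = \frac{1}{2}$ ($H = \left(- \frac{1}{2}\right) \left(-1\right) = \frac{1}{2} \approx 0.5$)
$L = - \frac{55}{2}$ ($L = \frac{1}{2} \cdot 11 \left(-5\right) = \frac{11}{2} \left(-5\right) = - \frac{55}{2} \approx -27.5$)
$\frac{\left(-1226584\right) \frac{1}{1169825}}{-4318141} + j{\left(296,L \right)} = \frac{\left(-1226584\right) \frac{1}{1169825}}{-4318141} + \frac{1}{1346 - \frac{55}{2}} = \left(-1226584\right) \frac{1}{1169825} \left(- \frac{1}{4318141}\right) + \frac{1}{\frac{2637}{2}} = \left(- \frac{1226584}{1169825}\right) \left(- \frac{1}{4318141}\right) + \frac{2}{2637} = \frac{1226584}{5051469295325} + \frac{2}{2637} = \frac{10106173092658}{13320724531772025}$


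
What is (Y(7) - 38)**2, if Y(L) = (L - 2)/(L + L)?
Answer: 277729/196 ≈ 1417.0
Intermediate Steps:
Y(L) = (-2 + L)/(2*L) (Y(L) = (-2 + L)/((2*L)) = (-2 + L)*(1/(2*L)) = (-2 + L)/(2*L))
(Y(7) - 38)**2 = ((1/2)*(-2 + 7)/7 - 38)**2 = ((1/2)*(1/7)*5 - 38)**2 = (5/14 - 38)**2 = (-527/14)**2 = 277729/196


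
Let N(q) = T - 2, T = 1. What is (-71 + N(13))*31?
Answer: -2232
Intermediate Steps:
N(q) = -1 (N(q) = 1 - 2 = -1)
(-71 + N(13))*31 = (-71 - 1)*31 = -72*31 = -2232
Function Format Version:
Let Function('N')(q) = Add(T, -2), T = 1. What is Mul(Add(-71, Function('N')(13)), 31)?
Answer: -2232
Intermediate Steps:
Function('N')(q) = -1 (Function('N')(q) = Add(1, -2) = -1)
Mul(Add(-71, Function('N')(13)), 31) = Mul(Add(-71, -1), 31) = Mul(-72, 31) = -2232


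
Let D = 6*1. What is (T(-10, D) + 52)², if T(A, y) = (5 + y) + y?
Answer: 4761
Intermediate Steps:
D = 6
T(A, y) = 5 + 2*y
(T(-10, D) + 52)² = ((5 + 2*6) + 52)² = ((5 + 12) + 52)² = (17 + 52)² = 69² = 4761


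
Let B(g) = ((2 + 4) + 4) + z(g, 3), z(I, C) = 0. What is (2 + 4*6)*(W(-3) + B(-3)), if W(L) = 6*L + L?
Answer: -286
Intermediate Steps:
W(L) = 7*L
B(g) = 10 (B(g) = ((2 + 4) + 4) + 0 = (6 + 4) + 0 = 10 + 0 = 10)
(2 + 4*6)*(W(-3) + B(-3)) = (2 + 4*6)*(7*(-3) + 10) = (2 + 24)*(-21 + 10) = 26*(-11) = -286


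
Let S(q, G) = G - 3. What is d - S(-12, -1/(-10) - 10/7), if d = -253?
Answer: -17407/70 ≈ -248.67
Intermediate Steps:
S(q, G) = -3 + G
d - S(-12, -1/(-10) - 10/7) = -253 - (-3 + (-1/(-10) - 10/7)) = -253 - (-3 + (-1*(-⅒) - 10*⅐)) = -253 - (-3 + (⅒ - 10/7)) = -253 - (-3 - 93/70) = -253 - 1*(-303/70) = -253 + 303/70 = -17407/70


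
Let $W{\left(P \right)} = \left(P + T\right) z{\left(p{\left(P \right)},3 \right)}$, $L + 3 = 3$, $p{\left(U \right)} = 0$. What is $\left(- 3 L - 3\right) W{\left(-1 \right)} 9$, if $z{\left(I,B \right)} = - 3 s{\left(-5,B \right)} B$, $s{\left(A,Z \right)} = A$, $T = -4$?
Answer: $6075$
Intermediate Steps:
$L = 0$ ($L = -3 + 3 = 0$)
$z{\left(I,B \right)} = 15 B$ ($z{\left(I,B \right)} = \left(-3\right) \left(-5\right) B = 15 B$)
$W{\left(P \right)} = -180 + 45 P$ ($W{\left(P \right)} = \left(P - 4\right) 15 \cdot 3 = \left(-4 + P\right) 45 = -180 + 45 P$)
$\left(- 3 L - 3\right) W{\left(-1 \right)} 9 = \left(\left(-3\right) 0 - 3\right) \left(-180 + 45 \left(-1\right)\right) 9 = \left(0 - 3\right) \left(-180 - 45\right) 9 = \left(-3\right) \left(-225\right) 9 = 675 \cdot 9 = 6075$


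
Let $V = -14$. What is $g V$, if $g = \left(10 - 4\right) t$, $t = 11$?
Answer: $-924$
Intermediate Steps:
$g = 66$ ($g = \left(10 - 4\right) 11 = 6 \cdot 11 = 66$)
$g V = 66 \left(-14\right) = -924$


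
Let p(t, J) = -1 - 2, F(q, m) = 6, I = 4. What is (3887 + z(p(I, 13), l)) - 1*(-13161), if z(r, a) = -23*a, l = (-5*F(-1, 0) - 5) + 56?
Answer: 16565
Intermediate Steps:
p(t, J) = -3
l = 21 (l = (-5*6 - 5) + 56 = (-30 - 5) + 56 = -35 + 56 = 21)
(3887 + z(p(I, 13), l)) - 1*(-13161) = (3887 - 23*21) - 1*(-13161) = (3887 - 483) + 13161 = 3404 + 13161 = 16565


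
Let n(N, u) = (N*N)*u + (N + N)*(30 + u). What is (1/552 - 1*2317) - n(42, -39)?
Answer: 37113721/552 ≈ 67235.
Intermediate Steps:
n(N, u) = u*N**2 + 2*N*(30 + u) (n(N, u) = N**2*u + (2*N)*(30 + u) = u*N**2 + 2*N*(30 + u))
(1/552 - 1*2317) - n(42, -39) = (1/552 - 1*2317) - 42*(60 + 2*(-39) + 42*(-39)) = (1/552 - 2317) - 42*(60 - 78 - 1638) = -1278983/552 - 42*(-1656) = -1278983/552 - 1*(-69552) = -1278983/552 + 69552 = 37113721/552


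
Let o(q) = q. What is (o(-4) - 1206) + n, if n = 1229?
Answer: 19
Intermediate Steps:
(o(-4) - 1206) + n = (-4 - 1206) + 1229 = -1210 + 1229 = 19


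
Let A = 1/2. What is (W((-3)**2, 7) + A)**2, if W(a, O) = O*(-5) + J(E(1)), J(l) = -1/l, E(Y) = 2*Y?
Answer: 1225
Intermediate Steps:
A = 1/2 ≈ 0.50000
W(a, O) = -1/2 - 5*O (W(a, O) = O*(-5) - 1/(2*1) = -5*O - 1/2 = -1/2 - 5*O)
(W((-3)**2, 7) + A)**2 = ((-1/2 - 5*7) + 1/2)**2 = ((-1/2 - 35) + 1/2)**2 = (-71/2 + 1/2)**2 = (-35)**2 = 1225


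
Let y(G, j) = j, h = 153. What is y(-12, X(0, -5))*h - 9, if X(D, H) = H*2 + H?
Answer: -2304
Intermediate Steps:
X(D, H) = 3*H (X(D, H) = 2*H + H = 3*H)
y(-12, X(0, -5))*h - 9 = (3*(-5))*153 - 9 = -15*153 - 9 = -2295 - 9 = -2304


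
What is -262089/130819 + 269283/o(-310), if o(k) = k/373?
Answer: -13139876373411/40553890 ≈ -3.2401e+5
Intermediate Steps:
o(k) = k/373 (o(k) = k*(1/373) = k/373)
-262089/130819 + 269283/o(-310) = -262089/130819 + 269283/(((1/373)*(-310))) = -262089*1/130819 + 269283/(-310/373) = -262089/130819 + 269283*(-373/310) = -262089/130819 - 100442559/310 = -13139876373411/40553890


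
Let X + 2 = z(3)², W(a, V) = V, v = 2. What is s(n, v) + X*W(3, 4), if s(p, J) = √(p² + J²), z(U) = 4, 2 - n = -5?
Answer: 56 + √53 ≈ 63.280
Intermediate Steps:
n = 7 (n = 2 - 1*(-5) = 2 + 5 = 7)
X = 14 (X = -2 + 4² = -2 + 16 = 14)
s(p, J) = √(J² + p²)
s(n, v) + X*W(3, 4) = √(2² + 7²) + 14*4 = √(4 + 49) + 56 = √53 + 56 = 56 + √53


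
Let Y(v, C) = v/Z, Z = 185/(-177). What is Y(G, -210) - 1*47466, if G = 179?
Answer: -8812893/185 ≈ -47637.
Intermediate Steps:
Z = -185/177 (Z = 185*(-1/177) = -185/177 ≈ -1.0452)
Y(v, C) = -177*v/185 (Y(v, C) = v/(-185/177) = v*(-177/185) = -177*v/185)
Y(G, -210) - 1*47466 = -177/185*179 - 1*47466 = -31683/185 - 47466 = -8812893/185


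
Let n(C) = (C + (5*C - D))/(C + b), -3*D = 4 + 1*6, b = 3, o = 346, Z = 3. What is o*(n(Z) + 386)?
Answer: 1213076/9 ≈ 1.3479e+5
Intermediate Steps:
D = -10/3 (D = -(4 + 1*6)/3 = -(4 + 6)/3 = -1/3*10 = -10/3 ≈ -3.3333)
n(C) = (10/3 + 6*C)/(3 + C) (n(C) = (C + (5*C - 1*(-10/3)))/(C + 3) = (C + (5*C + 10/3))/(3 + C) = (C + (10/3 + 5*C))/(3 + C) = (10/3 + 6*C)/(3 + C))
o*(n(Z) + 386) = 346*(2*(5 + 9*3)/(3*(3 + 3)) + 386) = 346*((2/3)*(5 + 27)/6 + 386) = 346*((2/3)*(1/6)*32 + 386) = 346*(32/9 + 386) = 346*(3506/9) = 1213076/9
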